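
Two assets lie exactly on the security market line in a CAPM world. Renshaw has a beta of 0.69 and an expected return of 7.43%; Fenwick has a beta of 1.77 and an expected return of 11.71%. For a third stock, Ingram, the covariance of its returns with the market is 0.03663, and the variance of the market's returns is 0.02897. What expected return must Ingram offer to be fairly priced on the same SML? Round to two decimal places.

9.71%

MRP = (11.71% − 7.43%) / (1.77 − 0.69) = 3.9630%
R_f = 7.43% − 0.69 × 3.9630% = 4.6955%
β_Ingram = Cov / Var(R_m) = 0.03663 / 0.02897 = 1.2644
E(R_Ingram) = R_f + β × MRP = 4.6955% + 1.2644 × 3.9630% = 9.71%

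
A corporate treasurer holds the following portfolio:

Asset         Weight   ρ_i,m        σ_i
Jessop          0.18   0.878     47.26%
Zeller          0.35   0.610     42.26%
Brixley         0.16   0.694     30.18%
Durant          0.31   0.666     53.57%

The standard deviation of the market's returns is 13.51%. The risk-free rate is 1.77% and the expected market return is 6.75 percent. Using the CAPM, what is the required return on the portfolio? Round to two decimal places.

13.16%

β_Jessop = 0.878 × 47.26% / 13.51% = 3.0714
β_Zeller = 0.610 × 42.26% / 13.51% = 1.9081
β_Brixley = 0.694 × 30.18% / 13.51% = 1.5503
β_Durant = 0.666 × 53.57% / 13.51% = 2.6408
β_P = Σ w_i β_i = 0.18×3.0714 + 0.35×1.9081 + 0.16×1.5503 + 0.31×2.6408 = 2.2874
MRP = 6.75% − 1.77% = 4.98%
E(R_P) = R_f + β_P × MRP = 1.77% + 2.2874 × 4.98% = 13.16%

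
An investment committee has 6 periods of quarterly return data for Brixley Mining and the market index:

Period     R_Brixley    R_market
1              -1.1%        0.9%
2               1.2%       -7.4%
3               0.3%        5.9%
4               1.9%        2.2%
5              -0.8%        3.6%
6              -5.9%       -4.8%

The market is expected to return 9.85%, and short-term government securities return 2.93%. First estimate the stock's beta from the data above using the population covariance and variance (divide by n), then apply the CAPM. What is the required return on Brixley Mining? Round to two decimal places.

4.08%

Mean R_i = (-1.1 + 1.2 + 0.3 + 1.9 − 0.8 − 5.9) / 6 = -0.7333%
Mean R_m = (0.9 − 7.4 + 5.9 + 2.2 + 3.6 − 4.8) / 6 = 0.0667%
Σ(R_i − R̄_i)(R_m − R̄_m) = 21.8133  ⇒  Cov = 21.8133 / 6 = 3.6356
Σ(R_m − R̄_m)² = 131.1933  ⇒  Var(R_m) = 131.1933 / 6 = 21.8656
β = Cov / Var(R_m) = 3.6356 / 21.8656 = 0.1663
MRP = 9.85% − 2.93% = 6.92%
E(R) = R_f + β × MRP = 2.93% + 0.1663 × 6.92% = 4.08%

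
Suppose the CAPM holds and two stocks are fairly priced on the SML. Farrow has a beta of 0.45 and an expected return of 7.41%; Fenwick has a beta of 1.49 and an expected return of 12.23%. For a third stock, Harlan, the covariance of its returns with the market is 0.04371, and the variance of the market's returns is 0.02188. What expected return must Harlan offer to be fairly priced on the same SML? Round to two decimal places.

MRP = (12.23% − 7.41%) / (1.49 − 0.45) = 4.6346%
R_f = 7.41% − 0.45 × 4.6346% = 5.3244%
β_Harlan = Cov / Var(R_m) = 0.04371 / 0.02188 = 1.9977
E(R_Harlan) = R_f + β × MRP = 5.3244% + 1.9977 × 4.6346% = 14.58%

14.58%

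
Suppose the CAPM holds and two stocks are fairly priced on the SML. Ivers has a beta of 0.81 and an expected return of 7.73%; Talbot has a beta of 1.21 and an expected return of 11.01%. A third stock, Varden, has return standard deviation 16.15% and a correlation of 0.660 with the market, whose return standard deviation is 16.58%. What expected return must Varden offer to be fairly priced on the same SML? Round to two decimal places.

6.36%

MRP = (11.01% − 7.73%) / (1.21 − 0.81) = 8.2000%
R_f = 7.73% − 0.81 × 8.2000% = 1.0880%
β_Varden = ρ·σ_i/σ_m = 0.660 × 16.15 / 16.58 = 0.6429
E(R_Varden) = R_f + β × MRP = 1.0880% + 0.6429 × 8.2000% = 6.36%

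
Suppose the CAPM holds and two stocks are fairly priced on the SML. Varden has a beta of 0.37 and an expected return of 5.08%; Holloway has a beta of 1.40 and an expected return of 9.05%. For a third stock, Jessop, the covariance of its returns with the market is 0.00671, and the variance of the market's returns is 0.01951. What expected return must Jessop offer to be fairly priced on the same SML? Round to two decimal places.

MRP = (9.05% − 5.08%) / (1.40 − 0.37) = 3.8544%
R_f = 5.08% − 0.37 × 3.8544% = 3.6539%
β_Jessop = Cov / Var(R_m) = 0.00671 / 0.01951 = 0.3439
E(R_Jessop) = R_f + β × MRP = 3.6539% + 0.3439 × 3.8544% = 4.98%

4.98%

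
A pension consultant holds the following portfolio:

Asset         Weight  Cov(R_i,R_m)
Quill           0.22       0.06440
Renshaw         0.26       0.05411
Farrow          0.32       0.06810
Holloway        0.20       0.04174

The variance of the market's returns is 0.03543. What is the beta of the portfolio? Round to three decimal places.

β_Quill = 0.06440 / 0.03543 = 1.8177
β_Renshaw = 0.05411 / 0.03543 = 1.5272
β_Farrow = 0.06810 / 0.03543 = 1.9221
β_Holloway = 0.04174 / 0.03543 = 1.1781
β_P = Σ w_i β_i = 0.22×1.8177 + 0.26×1.5272 + 0.32×1.9221 + 0.20×1.1781 = 1.6477

1.648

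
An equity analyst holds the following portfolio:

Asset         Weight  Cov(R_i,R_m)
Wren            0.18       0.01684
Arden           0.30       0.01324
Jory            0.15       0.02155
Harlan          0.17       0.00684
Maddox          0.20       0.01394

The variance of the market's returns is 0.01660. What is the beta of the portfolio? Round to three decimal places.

0.855

β_Wren = 0.01684 / 0.01660 = 1.0145
β_Arden = 0.01324 / 0.01660 = 0.7976
β_Jory = 0.02155 / 0.01660 = 1.2982
β_Harlan = 0.00684 / 0.01660 = 0.4120
β_Maddox = 0.01394 / 0.01660 = 0.8398
β_P = Σ w_i β_i = 0.18×1.0145 + 0.30×0.7976 + 0.15×1.2982 + 0.17×0.4120 + 0.20×0.8398 = 0.8546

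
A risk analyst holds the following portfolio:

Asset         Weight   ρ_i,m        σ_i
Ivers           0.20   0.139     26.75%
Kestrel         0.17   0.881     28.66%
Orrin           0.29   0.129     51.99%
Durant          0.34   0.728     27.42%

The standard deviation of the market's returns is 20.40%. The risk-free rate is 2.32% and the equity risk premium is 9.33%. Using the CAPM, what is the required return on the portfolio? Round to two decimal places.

β_Ivers = 0.139 × 26.75% / 20.40% = 0.1823
β_Kestrel = 0.881 × 28.66% / 20.40% = 1.2377
β_Orrin = 0.129 × 51.99% / 20.40% = 0.3288
β_Durant = 0.728 × 27.42% / 20.40% = 0.9785
β_P = Σ w_i β_i = 0.20×0.1823 + 0.17×1.2377 + 0.29×0.3288 + 0.34×0.9785 = 0.6749
E(R_P) = R_f + β_P × MRP = 2.32% + 0.6749 × 9.33% = 8.62%

8.62%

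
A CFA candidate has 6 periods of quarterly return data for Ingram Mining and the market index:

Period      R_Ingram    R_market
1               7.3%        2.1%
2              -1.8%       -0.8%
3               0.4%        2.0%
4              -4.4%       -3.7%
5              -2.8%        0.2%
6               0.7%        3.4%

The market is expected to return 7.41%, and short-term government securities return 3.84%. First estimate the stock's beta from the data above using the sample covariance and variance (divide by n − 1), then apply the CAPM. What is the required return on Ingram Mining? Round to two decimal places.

Mean R_i = (7.3 − 1.8 + 0.4 − 4.4 − 2.8 + 0.7) / 6 = -0.1000%
Mean R_m = (2.1 − 0.8 + 2.0 − 3.7 + 0.2 + 3.4) / 6 = 0.5333%
Σ(R_i − R̄_i)(R_m − R̄_m) = 35.9900  ⇒  Cov = 35.9900 / 5 = 7.1980
Σ(R_m − R̄_m)² = 32.6333  ⇒  Var(R_m) = 32.6333 / 5 = 6.5267
β = Cov / Var(R_m) = 7.1980 / 6.5267 = 1.1029
MRP = 7.41% − 3.84% = 3.57%
E(R) = R_f + β × MRP = 3.84% + 1.1029 × 3.57% = 7.78%

7.78%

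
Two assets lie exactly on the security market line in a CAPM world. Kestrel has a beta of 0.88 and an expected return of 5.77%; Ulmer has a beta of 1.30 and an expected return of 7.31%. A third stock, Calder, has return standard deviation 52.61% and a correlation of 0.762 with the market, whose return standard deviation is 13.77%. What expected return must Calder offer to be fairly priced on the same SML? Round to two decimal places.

MRP = (7.31% − 5.77%) / (1.30 − 0.88) = 3.6667%
R_f = 5.77% − 0.88 × 3.6667% = 2.5433%
β_Calder = ρ·σ_i/σ_m = 0.762 × 52.61 / 13.77 = 2.9113
E(R_Calder) = R_f + β × MRP = 2.5433% + 2.9113 × 3.6667% = 13.22%

13.22%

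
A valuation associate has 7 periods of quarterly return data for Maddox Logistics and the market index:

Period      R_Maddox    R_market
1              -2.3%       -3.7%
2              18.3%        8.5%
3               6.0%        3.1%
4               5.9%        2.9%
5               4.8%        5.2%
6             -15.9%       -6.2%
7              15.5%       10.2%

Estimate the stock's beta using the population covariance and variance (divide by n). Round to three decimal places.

Mean R_i = (-2.3 + 18.3 + 6.0 + 5.9 + 4.8 − 15.9 + 15.5) / 7 = 4.6143%
Mean R_m = (-3.7 + 8.5 + 3.1 + 2.9 + 5.2 − 6.2 + 10.2) / 7 = 2.8571%
Σ(R_i − R̄_i)(R_m − R̄_m) = 389.1243  ⇒  Cov = 389.1243 / 7 = 55.5892
Σ(R_m − R̄_m)² = 216.3371  ⇒  Var(R_m) = 216.3371 / 7 = 30.9053
β = Cov / Var(R_m) = 55.5892 / 30.9053 = 1.7987

1.799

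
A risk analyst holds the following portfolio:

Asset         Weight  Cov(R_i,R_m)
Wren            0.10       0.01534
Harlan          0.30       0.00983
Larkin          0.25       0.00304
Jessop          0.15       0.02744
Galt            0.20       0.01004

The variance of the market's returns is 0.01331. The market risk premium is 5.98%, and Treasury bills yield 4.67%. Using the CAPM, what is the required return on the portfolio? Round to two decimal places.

9.78%

β_Wren = 0.01534 / 0.01331 = 1.1525
β_Harlan = 0.00983 / 0.01331 = 0.7385
β_Larkin = 0.00304 / 0.01331 = 0.2284
β_Jessop = 0.02744 / 0.01331 = 2.0616
β_Galt = 0.01004 / 0.01331 = 0.7543
β_P = Σ w_i β_i = 0.10×1.1525 + 0.30×0.7385 + 0.25×0.2284 + 0.15×2.0616 + 0.20×0.7543 = 0.8540
E(R_P) = R_f + β_P × MRP = 4.67% + 0.8540 × 5.98% = 9.78%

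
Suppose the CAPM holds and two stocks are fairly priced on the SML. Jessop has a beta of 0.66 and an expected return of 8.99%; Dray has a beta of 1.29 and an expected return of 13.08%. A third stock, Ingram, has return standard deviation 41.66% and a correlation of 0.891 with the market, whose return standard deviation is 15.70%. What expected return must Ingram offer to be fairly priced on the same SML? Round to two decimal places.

MRP = (13.08% − 8.99%) / (1.29 − 0.66) = 6.4921%
R_f = 8.99% − 0.66 × 6.4921% = 4.7052%
β_Ingram = ρ·σ_i/σ_m = 0.891 × 41.66 / 15.70 = 2.3643
E(R_Ingram) = R_f + β × MRP = 4.7052% + 2.3643 × 6.4921% = 20.05%

20.05%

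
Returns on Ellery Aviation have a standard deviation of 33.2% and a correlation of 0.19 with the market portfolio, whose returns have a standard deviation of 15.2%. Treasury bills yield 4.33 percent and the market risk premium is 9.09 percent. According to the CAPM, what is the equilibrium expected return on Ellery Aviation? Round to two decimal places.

β = ρ × σ_i / σ_m = 0.19 × 33.2% / 15.2% = 0.4150
E(R) = 4.33% + 0.4150 × 9.09% = 8.10%

8.10%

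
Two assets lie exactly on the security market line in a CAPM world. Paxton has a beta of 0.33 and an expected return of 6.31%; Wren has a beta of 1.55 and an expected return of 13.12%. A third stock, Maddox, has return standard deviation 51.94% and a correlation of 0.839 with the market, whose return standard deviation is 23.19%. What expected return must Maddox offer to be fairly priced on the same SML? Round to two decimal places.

MRP = (13.12% − 6.31%) / (1.55 − 0.33) = 5.5820%
R_f = 6.31% − 0.33 × 5.5820% = 4.4679%
β_Maddox = ρ·σ_i/σ_m = 0.839 × 51.94 / 23.19 = 1.8792
E(R_Maddox) = R_f + β × MRP = 4.4679% + 1.8792 × 5.5820% = 14.96%

14.96%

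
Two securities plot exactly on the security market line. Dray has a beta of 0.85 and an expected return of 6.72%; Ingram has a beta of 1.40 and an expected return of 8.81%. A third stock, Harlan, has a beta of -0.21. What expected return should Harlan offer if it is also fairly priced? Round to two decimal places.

2.69%

MRP (SML slope) = (8.81% − 6.72%) / (1.40 − 0.85) = 2.09% / 0.55 = 3.8000%
R_f (intercept) = 6.72% − 0.85 × 3.8000% = 3.4900%
E(R_Harlan) = R_f + β × MRP = 3.4900% + -0.21 × 3.8000% = 2.69%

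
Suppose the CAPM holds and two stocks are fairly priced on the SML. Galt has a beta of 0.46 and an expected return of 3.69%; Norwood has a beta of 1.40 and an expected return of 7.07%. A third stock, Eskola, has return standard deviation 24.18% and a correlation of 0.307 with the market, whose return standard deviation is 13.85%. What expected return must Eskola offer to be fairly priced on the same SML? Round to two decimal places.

MRP = (7.07% − 3.69%) / (1.40 − 0.46) = 3.5957%
R_f = 3.69% − 0.46 × 3.5957% = 2.0360%
β_Eskola = ρ·σ_i/σ_m = 0.307 × 24.18 / 13.85 = 0.5360
E(R_Eskola) = R_f + β × MRP = 2.0360% + 0.5360 × 3.5957% = 3.96%

3.96%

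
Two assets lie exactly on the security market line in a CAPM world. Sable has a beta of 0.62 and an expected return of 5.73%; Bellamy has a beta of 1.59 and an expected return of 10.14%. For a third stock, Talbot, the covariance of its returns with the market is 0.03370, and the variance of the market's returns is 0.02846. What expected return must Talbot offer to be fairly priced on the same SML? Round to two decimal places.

8.29%

MRP = (10.14% − 5.73%) / (1.59 − 0.62) = 4.5464%
R_f = 5.73% − 0.62 × 4.5464% = 2.9112%
β_Talbot = Cov / Var(R_m) = 0.03370 / 0.02846 = 1.1841
E(R_Talbot) = R_f + β × MRP = 2.9112% + 1.1841 × 4.5464% = 8.29%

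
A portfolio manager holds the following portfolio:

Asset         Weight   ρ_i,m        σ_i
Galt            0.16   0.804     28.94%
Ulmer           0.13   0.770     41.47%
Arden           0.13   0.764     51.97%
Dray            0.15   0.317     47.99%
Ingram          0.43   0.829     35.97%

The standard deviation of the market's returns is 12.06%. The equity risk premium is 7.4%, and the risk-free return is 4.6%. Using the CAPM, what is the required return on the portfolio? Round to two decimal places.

21.87%

β_Galt = 0.804 × 28.94% / 12.06% = 1.9293
β_Ulmer = 0.770 × 41.47% / 12.06% = 2.6478
β_Arden = 0.764 × 51.97% / 12.06% = 3.2923
β_Dray = 0.317 × 47.99% / 12.06% = 1.2614
β_Ingram = 0.829 × 35.97% / 12.06% = 2.4726
β_P = Σ w_i β_i = 0.16×1.9293 + 0.13×2.6478 + 0.13×3.2923 + 0.15×1.2614 + 0.43×2.4726 = 2.3333
E(R_P) = R_f + β_P × MRP = 4.6% + 2.3333 × 7.4% = 21.87%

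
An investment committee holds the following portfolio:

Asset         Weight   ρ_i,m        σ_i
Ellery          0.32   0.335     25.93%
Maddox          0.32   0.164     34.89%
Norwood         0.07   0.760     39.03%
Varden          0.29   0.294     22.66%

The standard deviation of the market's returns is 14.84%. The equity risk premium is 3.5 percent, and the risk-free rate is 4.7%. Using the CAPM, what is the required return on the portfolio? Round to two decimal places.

6.73%

β_Ellery = 0.335 × 25.93% / 14.84% = 0.5853
β_Maddox = 0.164 × 34.89% / 14.84% = 0.3856
β_Norwood = 0.760 × 39.03% / 14.84% = 1.9988
β_Varden = 0.294 × 22.66% / 14.84% = 0.4489
β_P = Σ w_i β_i = 0.32×0.5853 + 0.32×0.3856 + 0.07×1.9988 + 0.29×0.4489 = 0.5808
E(R_P) = R_f + β_P × MRP = 4.7% + 0.5808 × 3.5% = 6.73%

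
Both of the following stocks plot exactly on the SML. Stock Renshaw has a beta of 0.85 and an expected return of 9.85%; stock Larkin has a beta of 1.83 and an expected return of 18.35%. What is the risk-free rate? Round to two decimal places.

2.48%

Both satisfy E(R) = R_f + β·MRP, so the slope of the SML is
MRP = (18.35% − 9.85%) / (1.83 − 0.85) = 8.50% / 0.98 = 8.6735%
R_f = E(R_Renshaw) − β_Renshaw·MRP = 9.85% − 0.85 × 8.6735% = 2.4775%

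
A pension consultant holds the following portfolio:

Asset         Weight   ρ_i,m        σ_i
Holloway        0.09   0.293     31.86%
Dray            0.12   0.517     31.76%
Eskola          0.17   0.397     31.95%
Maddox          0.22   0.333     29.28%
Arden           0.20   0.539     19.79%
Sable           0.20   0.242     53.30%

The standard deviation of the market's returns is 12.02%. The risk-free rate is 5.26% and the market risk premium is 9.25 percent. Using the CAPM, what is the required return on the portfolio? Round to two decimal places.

β_Holloway = 0.293 × 31.86% / 12.02% = 0.7766
β_Dray = 0.517 × 31.76% / 12.02% = 1.3660
β_Eskola = 0.397 × 31.95% / 12.02% = 1.0553
β_Maddox = 0.333 × 29.28% / 12.02% = 0.8112
β_Arden = 0.539 × 19.79% / 12.02% = 0.8874
β_Sable = 0.242 × 53.30% / 12.02% = 1.0731
β_P = Σ w_i β_i = 0.09×0.7766 + 0.12×1.3660 + 0.17×1.0553 + 0.22×0.8112 + 0.20×0.8874 + 0.20×1.0731 = 0.9838
E(R_P) = R_f + β_P × MRP = 5.26% + 0.9838 × 9.25% = 14.36%

14.36%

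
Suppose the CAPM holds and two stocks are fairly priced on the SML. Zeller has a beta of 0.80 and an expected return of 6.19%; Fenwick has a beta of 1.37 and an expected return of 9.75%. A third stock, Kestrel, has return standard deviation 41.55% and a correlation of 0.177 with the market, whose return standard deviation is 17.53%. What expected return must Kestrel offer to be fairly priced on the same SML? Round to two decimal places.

3.81%

MRP = (9.75% − 6.19%) / (1.37 − 0.80) = 6.2456%
R_f = 6.19% − 0.80 × 6.2456% = 1.1935%
β_Kestrel = ρ·σ_i/σ_m = 0.177 × 41.55 / 17.53 = 0.4195
E(R_Kestrel) = R_f + β × MRP = 1.1935% + 0.4195 × 6.2456% = 3.81%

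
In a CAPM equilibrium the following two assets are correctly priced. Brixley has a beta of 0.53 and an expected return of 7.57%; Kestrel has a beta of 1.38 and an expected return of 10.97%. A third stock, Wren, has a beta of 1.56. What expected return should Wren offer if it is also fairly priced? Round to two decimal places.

MRP (SML slope) = (10.97% − 7.57%) / (1.38 − 0.53) = 3.40% / 0.85 = 4.0000%
R_f (intercept) = 7.57% − 0.53 × 4.0000% = 5.4500%
E(R_Wren) = R_f + β × MRP = 5.4500% + 1.56 × 4.0000% = 11.69%

11.69%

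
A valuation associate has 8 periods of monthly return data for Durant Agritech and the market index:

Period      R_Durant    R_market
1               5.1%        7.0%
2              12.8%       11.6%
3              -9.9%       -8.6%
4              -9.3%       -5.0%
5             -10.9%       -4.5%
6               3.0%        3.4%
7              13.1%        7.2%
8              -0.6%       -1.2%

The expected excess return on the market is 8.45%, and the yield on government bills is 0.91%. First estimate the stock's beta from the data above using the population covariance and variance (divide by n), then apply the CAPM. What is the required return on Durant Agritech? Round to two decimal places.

11.99%

Mean R_i = (5.1 + 12.8 − 9.9 − 9.3 − 10.9 + 3.0 + 13.1 − 0.6) / 8 = 0.4125%
Mean R_m = (7.0 + 11.6 − 8.6 − 5.0 − 4.5 + 3.4 + 7.2 − 1.2) / 8 = 1.2375%
Σ(R_i − R̄_i)(R_m − R̄_m) = 466.0263  ⇒  Cov = 466.0263 / 8 = 58.2533
Σ(R_m − R̄_m)² = 355.3588  ⇒  Var(R_m) = 355.3588 / 8 = 44.4199
β = Cov / Var(R_m) = 58.2533 / 44.4199 = 1.3114
E(R) = R_f + β × MRP = 0.91% + 1.3114 × 8.45% = 11.99%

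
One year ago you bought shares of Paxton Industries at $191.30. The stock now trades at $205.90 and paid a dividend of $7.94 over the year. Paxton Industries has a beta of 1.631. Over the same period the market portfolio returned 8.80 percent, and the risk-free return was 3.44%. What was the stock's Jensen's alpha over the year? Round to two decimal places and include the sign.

Realised HPR = (P1 + D1 − P0) / P0 = (205.90 + 7.94 − 191.30) / 191.30 = 22.54 / 191.30 = 11.7825%
MRP = 8.80% − 3.44% = 5.36%
CAPM required = R_f + β·MRP = 3.44% + 1.631 × 5.36% = 12.18216%
α = realised − required = 11.7825% − 12.18216% = -0.40%

-0.40%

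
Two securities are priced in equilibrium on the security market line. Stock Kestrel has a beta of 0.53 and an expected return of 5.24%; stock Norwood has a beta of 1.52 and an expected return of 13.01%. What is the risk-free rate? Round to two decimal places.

Both satisfy E(R) = R_f + β·MRP, so the slope of the SML is
MRP = (13.01% − 5.24%) / (1.52 − 0.53) = 7.77% / 0.99 = 7.8485%
R_f = E(R_Kestrel) − β_Kestrel·MRP = 5.24% − 0.53 × 7.8485% = 1.0803%

1.08%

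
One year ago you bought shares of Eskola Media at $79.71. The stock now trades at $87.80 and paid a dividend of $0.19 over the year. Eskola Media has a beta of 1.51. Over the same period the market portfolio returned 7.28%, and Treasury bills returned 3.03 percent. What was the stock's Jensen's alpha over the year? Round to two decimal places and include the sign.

+0.94%

Realised HPR = (P1 + D1 − P0) / P0 = (87.80 + 0.19 − 79.71) / 79.71 = 8.28 / 79.71 = 10.3877%
MRP = 7.28% − 3.03% = 4.25%
CAPM required = R_f + β·MRP = 3.03% + 1.51 × 4.25% = 9.4475%
α = realised − required = 10.3877% − 9.4475% = +0.94%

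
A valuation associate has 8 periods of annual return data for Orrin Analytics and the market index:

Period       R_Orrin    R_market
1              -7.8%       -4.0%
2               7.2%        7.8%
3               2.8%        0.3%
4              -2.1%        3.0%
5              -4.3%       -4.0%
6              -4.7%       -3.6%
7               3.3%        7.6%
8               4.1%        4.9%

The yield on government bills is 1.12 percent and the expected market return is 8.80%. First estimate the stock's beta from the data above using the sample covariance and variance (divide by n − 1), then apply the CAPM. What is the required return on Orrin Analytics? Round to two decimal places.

8.15%

Mean R_i = (-7.8 + 7.2 + 2.8 − 2.1 − 4.3 − 4.7 + 3.3 + 4.1) / 8 = -0.1875%
Mean R_m = (-4.0 + 7.8 + 0.3 + 3.0 − 4.0 − 3.6 + 7.6 + 4.9) / 8 = 1.5000%
Σ(R_i − R̄_i)(R_m − R̄_m) = 163.4400  ⇒  Cov = 163.4400 / 7 = 23.3486
Σ(R_m − R̄_m)² = 178.6600  ⇒  Var(R_m) = 178.6600 / 7 = 25.5229
β = Cov / Var(R_m) = 23.3486 / 25.5229 = 0.9148
MRP = 8.80% − 1.12% = 7.68%
E(R) = R_f + β × MRP = 1.12% + 0.9148 × 7.68% = 8.15%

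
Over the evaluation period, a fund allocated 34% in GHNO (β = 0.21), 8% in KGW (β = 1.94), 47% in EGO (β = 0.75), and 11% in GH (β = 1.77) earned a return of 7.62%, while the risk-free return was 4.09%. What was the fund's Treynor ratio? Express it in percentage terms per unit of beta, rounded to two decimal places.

4.56%

β_P = 0.34×0.21 + 0.08×1.94 + 0.47×0.75 + 0.11×1.77 = 0.7738
Treynor = (R_P − R_f) / β_P = (7.62% − 4.09%) / 0.7738 = 3.53% / 0.7738 = 4.56%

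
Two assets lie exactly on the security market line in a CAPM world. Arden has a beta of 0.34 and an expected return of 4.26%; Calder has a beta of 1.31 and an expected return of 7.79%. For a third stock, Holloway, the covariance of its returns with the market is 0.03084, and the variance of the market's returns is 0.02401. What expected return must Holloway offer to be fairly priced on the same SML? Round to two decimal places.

MRP = (7.79% − 4.26%) / (1.31 − 0.34) = 3.6392%
R_f = 4.26% − 0.34 × 3.6392% = 3.0227%
β_Holloway = Cov / Var(R_m) = 0.03084 / 0.02401 = 1.2845
E(R_Holloway) = R_f + β × MRP = 3.0227% + 1.2845 × 3.6392% = 7.70%

7.70%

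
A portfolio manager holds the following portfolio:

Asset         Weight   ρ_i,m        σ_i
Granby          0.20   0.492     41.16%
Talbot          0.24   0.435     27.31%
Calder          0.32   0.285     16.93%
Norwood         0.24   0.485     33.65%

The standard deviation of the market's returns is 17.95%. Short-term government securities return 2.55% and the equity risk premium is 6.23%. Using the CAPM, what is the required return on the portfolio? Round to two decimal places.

β_Granby = 0.492 × 41.16% / 17.95% = 1.1282
β_Talbot = 0.435 × 27.31% / 17.95% = 0.6618
β_Calder = 0.285 × 16.93% / 17.95% = 0.2688
β_Norwood = 0.485 × 33.65% / 17.95% = 0.9092
β_P = Σ w_i β_i = 0.20×1.1282 + 0.24×0.6618 + 0.32×0.2688 + 0.24×0.9092 = 0.6887
E(R_P) = R_f + β_P × MRP = 2.55% + 0.6887 × 6.23% = 6.84%

6.84%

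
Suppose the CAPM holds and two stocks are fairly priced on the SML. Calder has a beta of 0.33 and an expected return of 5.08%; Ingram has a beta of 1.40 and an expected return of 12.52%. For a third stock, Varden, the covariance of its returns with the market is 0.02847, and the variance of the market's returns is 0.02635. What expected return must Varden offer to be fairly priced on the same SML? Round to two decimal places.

10.30%

MRP = (12.52% − 5.08%) / (1.40 − 0.33) = 6.9533%
R_f = 5.08% − 0.33 × 6.9533% = 2.7854%
β_Varden = Cov / Var(R_m) = 0.02847 / 0.02635 = 1.0805
E(R_Varden) = R_f + β × MRP = 2.7854% + 1.0805 × 6.9533% = 10.30%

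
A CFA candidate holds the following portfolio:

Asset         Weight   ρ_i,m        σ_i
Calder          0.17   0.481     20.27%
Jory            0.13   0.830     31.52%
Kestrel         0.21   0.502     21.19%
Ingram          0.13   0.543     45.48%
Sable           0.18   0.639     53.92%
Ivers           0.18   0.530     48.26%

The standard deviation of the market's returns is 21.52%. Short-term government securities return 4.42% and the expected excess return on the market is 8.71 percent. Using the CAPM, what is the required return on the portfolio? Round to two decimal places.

13.04%

β_Calder = 0.481 × 20.27% / 21.52% = 0.4531
β_Jory = 0.830 × 31.52% / 21.52% = 1.2157
β_Kestrel = 0.502 × 21.19% / 21.52% = 0.4943
β_Ingram = 0.543 × 45.48% / 21.52% = 1.1476
β_Sable = 0.639 × 53.92% / 21.52% = 1.6011
β_Ivers = 0.530 × 48.26% / 21.52% = 1.1886
β_P = Σ w_i β_i = 0.17×0.4531 + 0.13×1.2157 + 0.21×0.4943 + 0.13×1.1476 + 0.18×1.6011 + 0.18×1.1886 = 0.9902
E(R_P) = R_f + β_P × MRP = 4.42% + 0.9902 × 8.71% = 13.04%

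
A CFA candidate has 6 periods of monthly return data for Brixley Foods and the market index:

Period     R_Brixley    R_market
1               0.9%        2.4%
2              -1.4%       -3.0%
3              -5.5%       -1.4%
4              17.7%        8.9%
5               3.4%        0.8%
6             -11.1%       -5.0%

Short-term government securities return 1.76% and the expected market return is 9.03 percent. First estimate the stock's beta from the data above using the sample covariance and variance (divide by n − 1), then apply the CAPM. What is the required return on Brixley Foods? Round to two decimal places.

Mean R_i = (0.9 − 1.4 − 5.5 + 17.7 + 3.4 − 11.1) / 6 = 0.6667%
Mean R_m = (2.4 − 3.0 − 1.4 + 8.9 + 0.8 − 5.0) / 6 = 0.4500%
Σ(R_i − R̄_i)(R_m − R̄_m) = 228.0100  ⇒  Cov = 228.0100 / 5 = 45.6020
Σ(R_m − R̄_m)² = 120.3550  ⇒  Var(R_m) = 120.3550 / 5 = 24.0710
β = Cov / Var(R_m) = 45.6020 / 24.0710 = 1.8945
MRP = 9.03% − 1.76% = 7.27%
E(R) = R_f + β × MRP = 1.76% + 1.8945 × 7.27% = 15.53%

15.53%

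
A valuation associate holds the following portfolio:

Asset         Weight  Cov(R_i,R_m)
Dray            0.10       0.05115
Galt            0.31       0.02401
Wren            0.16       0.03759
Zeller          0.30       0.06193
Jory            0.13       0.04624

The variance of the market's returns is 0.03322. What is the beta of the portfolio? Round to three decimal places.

β_Dray = 0.05115 / 0.03322 = 1.5397
β_Galt = 0.02401 / 0.03322 = 0.7228
β_Wren = 0.03759 / 0.03322 = 1.1315
β_Zeller = 0.06193 / 0.03322 = 1.8642
β_Jory = 0.04624 / 0.03322 = 1.3919
β_P = Σ w_i β_i = 0.10×1.5397 + 0.31×0.7228 + 0.16×1.1315 + 0.30×1.8642 + 0.13×1.3919 = 1.2993

1.299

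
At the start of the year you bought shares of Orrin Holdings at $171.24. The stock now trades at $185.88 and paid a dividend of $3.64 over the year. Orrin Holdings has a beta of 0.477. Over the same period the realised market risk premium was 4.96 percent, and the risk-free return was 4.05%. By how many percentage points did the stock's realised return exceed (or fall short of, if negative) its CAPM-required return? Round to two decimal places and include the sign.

+4.26%

Realised HPR = (P1 + D1 − P0) / P0 = (185.88 + 3.64 − 171.24) / 171.24 = 18.28 / 171.24 = 10.6751%
CAPM required = R_f + β·MRP = 4.05% + 0.477 × 4.96% = 6.41592%
α = realised − required = 10.6751% − 6.41592% = +4.26%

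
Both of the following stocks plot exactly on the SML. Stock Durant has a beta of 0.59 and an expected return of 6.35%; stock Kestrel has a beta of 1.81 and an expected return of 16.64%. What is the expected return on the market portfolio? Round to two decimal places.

Both satisfy E(R) = R_f + β·MRP, so the slope of the SML is
MRP = (16.64% − 6.35%) / (1.81 − 0.59) = 10.29% / 1.22 = 8.4344%
R_f = E(R_Durant) − β_Durant·MRP = 6.35% − 0.59 × 8.4344% = 1.3737%
E(R_m) = R_f + MRP = 1.3737% + 8.4344% = 9.81%

9.81%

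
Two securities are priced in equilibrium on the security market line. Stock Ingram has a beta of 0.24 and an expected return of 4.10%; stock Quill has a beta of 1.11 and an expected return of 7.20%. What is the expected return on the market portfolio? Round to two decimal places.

Both satisfy E(R) = R_f + β·MRP, so the slope of the SML is
MRP = (7.20% − 4.10%) / (1.11 − 0.24) = 3.10% / 0.87 = 3.5632%
R_f = E(R_Ingram) − β_Ingram·MRP = 4.10% − 0.24 × 3.5632% = 3.2448%
E(R_m) = R_f + MRP = 3.2448% + 3.5632% = 6.81%

6.81%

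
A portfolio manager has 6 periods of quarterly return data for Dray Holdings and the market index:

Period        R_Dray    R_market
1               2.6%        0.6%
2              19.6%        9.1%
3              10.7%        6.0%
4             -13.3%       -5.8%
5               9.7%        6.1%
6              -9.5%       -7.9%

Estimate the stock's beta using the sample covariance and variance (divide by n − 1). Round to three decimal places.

Mean R_i = (2.6 + 19.6 + 10.7 − 13.3 + 9.7 − 9.5) / 6 = 3.3000%
Mean R_m = (0.6 + 9.1 + 6.0 − 5.8 + 6.1 − 7.9) / 6 = 1.3500%
Σ(R_i − R̄_i)(R_m − R̄_m) = 428.7500  ⇒  Cov = 428.7500 / 5 = 85.7500
Σ(R_m − R̄_m)² = 241.4950  ⇒  Var(R_m) = 241.4950 / 5 = 48.2990
β = Cov / Var(R_m) = 85.7500 / 48.2990 = 1.7754

1.775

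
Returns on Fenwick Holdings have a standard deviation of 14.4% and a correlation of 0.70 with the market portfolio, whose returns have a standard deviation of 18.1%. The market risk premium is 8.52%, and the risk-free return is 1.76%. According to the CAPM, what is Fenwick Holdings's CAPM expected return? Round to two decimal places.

6.50%

β = ρ × σ_i / σ_m = 0.70 × 14.4% / 18.1% = 0.5569
E(R) = 1.76% + 0.5569 × 8.52% = 6.50%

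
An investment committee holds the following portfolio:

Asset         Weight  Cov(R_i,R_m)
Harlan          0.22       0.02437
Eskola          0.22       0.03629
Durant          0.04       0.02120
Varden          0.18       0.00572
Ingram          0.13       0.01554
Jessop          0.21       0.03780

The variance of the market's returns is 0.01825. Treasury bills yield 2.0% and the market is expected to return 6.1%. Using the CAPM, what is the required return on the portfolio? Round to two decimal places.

β_Harlan = 0.02437 / 0.01825 = 1.3353
β_Eskola = 0.03629 / 0.01825 = 1.9885
β_Durant = 0.02120 / 0.01825 = 1.1616
β_Varden = 0.00572 / 0.01825 = 0.3134
β_Ingram = 0.01554 / 0.01825 = 0.8515
β_Jessop = 0.03780 / 0.01825 = 2.0712
β_P = Σ w_i β_i = 0.22×1.3353 + 0.22×1.9885 + 0.04×1.1616 + 0.18×0.3134 + 0.13×0.8515 + 0.21×2.0712 = 1.3798
MRP = 6.1% − 2.0% = 4.10%
E(R_P) = R_f + β_P × MRP = 2.0% + 1.3798 × 4.1% = 7.66%

7.66%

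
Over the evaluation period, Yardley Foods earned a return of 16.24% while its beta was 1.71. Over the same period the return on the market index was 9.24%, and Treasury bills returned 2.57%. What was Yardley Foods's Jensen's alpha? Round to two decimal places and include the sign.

+2.26%

Market excess return = 9.24% − 2.57% = 6.67%
CAPM benchmark = R_f + β(R_m − R_f) = 2.57% + 1.71 × 6.67% = 13.9757%
α = actual − benchmark = 16.24% − 13.9757% = +2.26%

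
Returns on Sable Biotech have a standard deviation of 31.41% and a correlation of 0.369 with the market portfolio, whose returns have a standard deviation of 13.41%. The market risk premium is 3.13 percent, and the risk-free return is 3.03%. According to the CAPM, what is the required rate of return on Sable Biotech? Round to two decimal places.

β = ρ × σ_i / σ_m = 0.369 × 31.41% / 13.41% = 0.8643
E(R) = 3.03% + 0.8643 × 3.13% = 5.74%

5.74%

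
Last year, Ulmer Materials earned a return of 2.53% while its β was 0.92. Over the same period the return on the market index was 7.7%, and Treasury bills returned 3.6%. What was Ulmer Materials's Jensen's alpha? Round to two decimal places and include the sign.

Market excess return = 7.7% − 3.6% = 4.10%
CAPM benchmark = R_f + β(R_m − R_f) = 3.6% + 0.92 × 4.1% = 7.3720%
α = actual − benchmark = 2.53% − 7.3720% = -4.84%

-4.84%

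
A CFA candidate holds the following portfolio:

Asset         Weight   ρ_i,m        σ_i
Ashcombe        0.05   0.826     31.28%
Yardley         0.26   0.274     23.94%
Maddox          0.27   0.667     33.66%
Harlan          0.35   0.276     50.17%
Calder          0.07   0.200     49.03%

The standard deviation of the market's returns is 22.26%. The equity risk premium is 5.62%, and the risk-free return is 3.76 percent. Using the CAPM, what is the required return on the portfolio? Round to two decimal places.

β_Ashcombe = 0.826 × 31.28% / 22.26% = 1.1607
β_Yardley = 0.274 × 23.94% / 22.26% = 0.2947
β_Maddox = 0.667 × 33.66% / 22.26% = 1.0086
β_Harlan = 0.276 × 50.17% / 22.26% = 0.6221
β_Calder = 0.200 × 49.03% / 22.26% = 0.4405
β_P = Σ w_i β_i = 0.05×1.1607 + 0.26×0.2947 + 0.27×1.0086 + 0.35×0.6221 + 0.07×0.4405 = 0.6555
E(R_P) = R_f + β_P × MRP = 3.76% + 0.6555 × 5.62% = 7.44%

7.44%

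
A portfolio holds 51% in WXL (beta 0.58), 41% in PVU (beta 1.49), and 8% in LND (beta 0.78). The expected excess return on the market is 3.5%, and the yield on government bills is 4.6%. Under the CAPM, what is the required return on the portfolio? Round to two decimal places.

7.99%

β_P = Σ w_i β_i = 0.51×0.58 + 0.41×1.49 + 0.08×0.78 = 0.9691
E(R_P) = R_f + β_P × MRP = 4.6% + 0.9691 × 3.5% = 7.99%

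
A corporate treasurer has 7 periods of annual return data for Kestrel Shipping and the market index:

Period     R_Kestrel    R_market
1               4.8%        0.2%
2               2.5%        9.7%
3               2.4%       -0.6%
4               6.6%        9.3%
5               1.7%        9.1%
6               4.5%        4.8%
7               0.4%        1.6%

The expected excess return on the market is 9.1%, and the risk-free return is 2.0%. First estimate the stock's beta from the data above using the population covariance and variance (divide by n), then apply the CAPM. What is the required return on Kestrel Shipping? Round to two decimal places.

Mean R_i = (4.8 + 2.5 + 2.4 + 6.6 + 1.7 + 4.5 + 0.4) / 7 = 3.2714%
Mean R_m = (0.2 + 9.7 − 0.6 + 9.3 + 9.1 + 4.8 + 1.6) / 7 = 4.8714%
Σ(R_i − R̄_i)(R_m − R̄_m) = 11.3043  ⇒  Cov = 11.3043 / 7 = 1.6149
Σ(R_m − R̄_m)² = 123.2743  ⇒  Var(R_m) = 123.2743 / 7 = 17.6106
β = Cov / Var(R_m) = 1.6149 / 17.6106 = 0.0917
E(R) = R_f + β × MRP = 2.0% + 0.0917 × 9.1% = 2.83%

2.83%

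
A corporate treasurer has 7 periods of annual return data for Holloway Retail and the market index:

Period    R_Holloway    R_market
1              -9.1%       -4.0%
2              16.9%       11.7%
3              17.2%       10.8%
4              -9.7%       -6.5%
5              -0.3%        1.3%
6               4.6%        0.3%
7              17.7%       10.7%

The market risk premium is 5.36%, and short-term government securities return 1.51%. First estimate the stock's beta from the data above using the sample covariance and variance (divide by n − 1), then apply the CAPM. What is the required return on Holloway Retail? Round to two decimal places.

9.99%

Mean R_i = (-9.1 + 16.9 + 17.2 − 9.7 − 0.3 + 4.6 + 17.7) / 7 = 5.3286%
Mean R_m = (-4.0 + 11.7 + 10.8 − 6.5 + 1.3 + 0.3 + 10.7) / 7 = 3.4714%
Σ(R_i − R̄_i)(R_m − R̄_m) = 543.8357  ⇒  Cov = 543.8357 / 6 = 90.6393
Σ(R_m − R̄_m)² = 343.6943  ⇒  Var(R_m) = 343.6943 / 6 = 57.2824
β = Cov / Var(R_m) = 90.6393 / 57.2824 = 1.5823
E(R) = R_f + β × MRP = 1.51% + 1.5823 × 5.36% = 9.99%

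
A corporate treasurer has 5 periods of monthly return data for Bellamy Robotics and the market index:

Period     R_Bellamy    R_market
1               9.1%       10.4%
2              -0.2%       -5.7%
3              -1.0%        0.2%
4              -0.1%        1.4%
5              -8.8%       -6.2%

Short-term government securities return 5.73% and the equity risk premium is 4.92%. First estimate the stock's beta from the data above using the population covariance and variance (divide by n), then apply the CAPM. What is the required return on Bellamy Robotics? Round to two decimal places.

Mean R_i = (9.1 − 0.2 − 1.0 − 0.1 − 8.8) / 5 = -0.2000%
Mean R_m = (10.4 − 5.7 + 0.2 + 1.4 − 6.2) / 5 = 0.0200%
Σ(R_i − R̄_i)(R_m − R̄_m) = 150.0200  ⇒  Cov = 150.0200 / 5 = 30.0040
Σ(R_m − R̄_m)² = 181.0880  ⇒  Var(R_m) = 181.0880 / 5 = 36.2176
β = Cov / Var(R_m) = 30.0040 / 36.2176 = 0.8284
E(R) = R_f + β × MRP = 5.73% + 0.8284 × 4.92% = 9.81%

9.81%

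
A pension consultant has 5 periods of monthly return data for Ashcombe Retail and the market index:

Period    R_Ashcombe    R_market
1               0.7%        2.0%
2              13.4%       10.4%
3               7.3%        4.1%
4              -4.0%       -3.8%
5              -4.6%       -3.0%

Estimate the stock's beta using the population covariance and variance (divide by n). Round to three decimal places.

1.309

Mean R_i = (0.7 + 13.4 + 7.3 − 4.0 − 4.6) / 5 = 2.5600%
Mean R_m = (2.0 + 10.4 + 4.1 − 3.8 − 3.0) / 5 = 1.9400%
Σ(R_i − R̄_i)(R_m − R̄_m) = 174.8580  ⇒  Cov = 174.8580 / 5 = 34.9716
Σ(R_m − R̄_m)² = 133.5920  ⇒  Var(R_m) = 133.5920 / 5 = 26.7184
β = Cov / Var(R_m) = 34.9716 / 26.7184 = 1.3089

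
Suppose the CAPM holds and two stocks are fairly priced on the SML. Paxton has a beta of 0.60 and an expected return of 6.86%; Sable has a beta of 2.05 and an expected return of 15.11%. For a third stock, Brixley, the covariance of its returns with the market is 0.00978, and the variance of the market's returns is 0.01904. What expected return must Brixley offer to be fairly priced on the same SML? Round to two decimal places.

MRP = (15.11% − 6.86%) / (2.05 − 0.60) = 5.6897%
R_f = 6.86% − 0.60 × 5.6897% = 3.4462%
β_Brixley = Cov / Var(R_m) = 0.00978 / 0.01904 = 0.5137
E(R_Brixley) = R_f + β × MRP = 3.4462% + 0.5137 × 5.6897% = 6.37%

6.37%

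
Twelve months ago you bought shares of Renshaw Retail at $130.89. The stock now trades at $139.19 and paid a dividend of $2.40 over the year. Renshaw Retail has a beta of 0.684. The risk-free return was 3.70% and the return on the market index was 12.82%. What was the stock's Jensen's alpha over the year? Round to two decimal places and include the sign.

-1.76%

Realised HPR = (P1 + D1 − P0) / P0 = (139.19 + 2.40 − 130.89) / 130.89 = 10.70 / 130.89 = 8.1748%
MRP = 12.82% − 3.70% = 9.12%
CAPM required = R_f + β·MRP = 3.70% + 0.684 × 9.12% = 9.93808%
α = realised − required = 8.1748% − 9.93808% = -1.76%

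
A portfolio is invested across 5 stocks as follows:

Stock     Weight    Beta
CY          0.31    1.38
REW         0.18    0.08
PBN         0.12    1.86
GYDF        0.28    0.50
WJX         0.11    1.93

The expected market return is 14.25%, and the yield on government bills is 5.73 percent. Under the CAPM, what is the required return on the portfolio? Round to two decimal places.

β_P = Σ w_i β_i = 0.31×1.38 + 0.18×0.08 + 0.12×1.86 + 0.28×0.50 + 0.11×1.93 = 1.0177
MRP = 14.25% − 5.73% = 8.52%
E(R_P) = R_f + β_P × MRP = 5.73% + 1.0177 × 8.52% = 14.40%

14.40%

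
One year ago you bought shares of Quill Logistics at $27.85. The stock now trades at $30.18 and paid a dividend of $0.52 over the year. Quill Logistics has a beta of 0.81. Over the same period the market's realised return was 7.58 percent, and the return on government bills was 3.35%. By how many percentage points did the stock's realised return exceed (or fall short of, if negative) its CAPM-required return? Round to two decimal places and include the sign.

Realised HPR = (P1 + D1 − P0) / P0 = (30.18 + 0.52 − 27.85) / 27.85 = 2.85 / 27.85 = 10.2334%
MRP = 7.58% − 3.35% = 4.23%
CAPM required = R_f + β·MRP = 3.35% + 0.81 × 4.23% = 6.7763%
α = realised − required = 10.2334% − 6.7763% = +3.46%

+3.46%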